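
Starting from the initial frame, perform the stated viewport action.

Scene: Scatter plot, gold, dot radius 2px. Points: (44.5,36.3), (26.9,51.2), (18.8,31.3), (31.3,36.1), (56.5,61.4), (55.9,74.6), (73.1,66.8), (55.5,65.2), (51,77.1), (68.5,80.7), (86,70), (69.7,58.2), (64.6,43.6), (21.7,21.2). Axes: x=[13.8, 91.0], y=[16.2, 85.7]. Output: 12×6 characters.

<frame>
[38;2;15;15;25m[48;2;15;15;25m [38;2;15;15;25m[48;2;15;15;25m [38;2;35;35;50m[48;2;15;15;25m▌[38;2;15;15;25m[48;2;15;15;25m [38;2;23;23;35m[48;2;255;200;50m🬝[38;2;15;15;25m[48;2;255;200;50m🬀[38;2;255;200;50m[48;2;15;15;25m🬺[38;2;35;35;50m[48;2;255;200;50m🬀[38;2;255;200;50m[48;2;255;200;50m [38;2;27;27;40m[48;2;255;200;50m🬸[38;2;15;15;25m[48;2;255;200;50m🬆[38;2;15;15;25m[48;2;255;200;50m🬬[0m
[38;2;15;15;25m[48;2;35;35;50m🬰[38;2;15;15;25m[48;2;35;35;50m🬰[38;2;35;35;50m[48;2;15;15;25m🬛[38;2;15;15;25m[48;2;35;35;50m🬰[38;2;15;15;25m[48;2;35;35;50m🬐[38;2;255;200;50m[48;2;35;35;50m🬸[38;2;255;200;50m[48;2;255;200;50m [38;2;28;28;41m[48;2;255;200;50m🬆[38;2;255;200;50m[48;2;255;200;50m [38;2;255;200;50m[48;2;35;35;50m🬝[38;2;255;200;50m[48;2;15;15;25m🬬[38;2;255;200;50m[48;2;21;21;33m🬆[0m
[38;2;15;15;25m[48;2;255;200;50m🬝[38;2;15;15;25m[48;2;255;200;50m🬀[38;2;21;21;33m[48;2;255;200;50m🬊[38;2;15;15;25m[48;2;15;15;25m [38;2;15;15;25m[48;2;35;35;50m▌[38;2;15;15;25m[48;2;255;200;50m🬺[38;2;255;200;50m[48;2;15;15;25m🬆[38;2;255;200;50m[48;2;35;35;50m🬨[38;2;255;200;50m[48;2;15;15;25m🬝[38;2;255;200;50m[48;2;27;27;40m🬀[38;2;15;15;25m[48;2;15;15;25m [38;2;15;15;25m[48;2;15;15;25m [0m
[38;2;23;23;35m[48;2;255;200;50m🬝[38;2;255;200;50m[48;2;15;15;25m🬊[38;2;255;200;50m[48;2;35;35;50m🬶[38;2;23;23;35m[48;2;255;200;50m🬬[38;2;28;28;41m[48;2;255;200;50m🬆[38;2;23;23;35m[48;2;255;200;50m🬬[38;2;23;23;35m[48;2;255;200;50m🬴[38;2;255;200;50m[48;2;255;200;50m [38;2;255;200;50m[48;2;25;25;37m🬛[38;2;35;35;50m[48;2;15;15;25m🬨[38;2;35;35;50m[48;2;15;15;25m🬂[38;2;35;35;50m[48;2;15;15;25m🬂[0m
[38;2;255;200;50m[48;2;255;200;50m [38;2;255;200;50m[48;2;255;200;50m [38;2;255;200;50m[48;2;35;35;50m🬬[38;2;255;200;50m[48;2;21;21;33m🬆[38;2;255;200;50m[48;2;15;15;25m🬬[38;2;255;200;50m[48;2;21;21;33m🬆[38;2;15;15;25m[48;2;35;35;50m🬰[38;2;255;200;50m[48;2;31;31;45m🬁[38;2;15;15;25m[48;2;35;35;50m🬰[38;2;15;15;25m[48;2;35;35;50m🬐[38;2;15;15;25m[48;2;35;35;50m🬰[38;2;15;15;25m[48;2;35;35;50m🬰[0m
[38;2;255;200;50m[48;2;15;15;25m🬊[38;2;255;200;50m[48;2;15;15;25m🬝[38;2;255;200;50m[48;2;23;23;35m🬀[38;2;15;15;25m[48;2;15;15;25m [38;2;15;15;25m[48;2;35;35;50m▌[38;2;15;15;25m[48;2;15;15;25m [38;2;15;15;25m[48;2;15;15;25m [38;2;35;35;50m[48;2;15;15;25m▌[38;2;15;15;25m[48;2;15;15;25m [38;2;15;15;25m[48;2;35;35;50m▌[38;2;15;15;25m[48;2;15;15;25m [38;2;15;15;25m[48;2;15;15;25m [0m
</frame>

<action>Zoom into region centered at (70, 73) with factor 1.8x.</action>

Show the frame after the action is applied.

<frame>
[38;2;15;15;25m[48;2;15;15;25m [38;2;15;15;25m[48;2;15;15;25m [38;2;35;35;50m[48;2;15;15;25m▌[38;2;15;15;25m[48;2;15;15;25m [38;2;15;15;25m[48;2;35;35;50m▌[38;2;15;15;25m[48;2;15;15;25m [38;2;15;15;25m[48;2;15;15;25m [38;2;35;35;50m[48;2;15;15;25m▌[38;2;15;15;25m[48;2;15;15;25m [38;2;15;15;25m[48;2;35;35;50m▌[38;2;15;15;25m[48;2;15;15;25m [38;2;15;15;25m[48;2;15;15;25m [0m
[38;2;21;21;33m[48;2;255;200;50m🬆[38;2;25;25;37m[48;2;255;200;50m🬎[38;2;35;35;50m[48;2;15;15;25m🬛[38;2;15;15;25m[48;2;35;35;50m🬰[38;2;28;28;41m[48;2;255;200;50m🬆[38;2;255;200;50m[48;2;15;15;25m🬺[38;2;23;23;35m[48;2;255;200;50m🬬[38;2;35;35;50m[48;2;15;15;25m🬛[38;2;15;15;25m[48;2;35;35;50m🬰[38;2;15;15;25m[48;2;35;35;50m🬐[38;2;15;15;25m[48;2;35;35;50m🬰[38;2;15;15;25m[48;2;35;35;50m🬰[0m
[38;2;255;200;50m[48;2;15;15;25m🬬[38;2;255;200;50m[48;2;255;200;50m [38;2;255;200;50m[48;2;15;15;25m🬛[38;2;15;15;25m[48;2;15;15;25m [38;2;23;23;35m[48;2;255;200;50m🬺[38;2;255;200;50m[48;2;15;15;25m🬆[38;2;15;15;25m[48;2;15;15;25m [38;2;35;35;50m[48;2;15;15;25m▌[38;2;15;15;25m[48;2;15;15;25m [38;2;23;23;35m[48;2;255;200;50m🬝[38;2;15;15;25m[48;2;255;200;50m🬊[38;2;15;15;25m[48;2;15;15;25m [0m
[38;2;23;23;35m[48;2;255;200;50m🬝[38;2;35;35;50m[48;2;255;200;50m🬀[38;2;255;200;50m[48;2;28;28;41m🬱[38;2;35;35;50m[48;2;15;15;25m🬂[38;2;35;35;50m[48;2;15;15;25m🬨[38;2;23;23;35m[48;2;255;200;50m🬝[38;2;35;35;50m[48;2;255;200;50m🬀[38;2;255;200;50m[48;2;28;28;41m🬱[38;2;35;35;50m[48;2;15;15;25m🬂[38;2;255;200;50m[48;2;21;21;33m🬊[38;2;255;200;50m[48;2;15;15;25m🬝[38;2;255;200;50m[48;2;19;19;30m🬀[0m
[38;2;15;15;25m[48;2;35;35;50m🬰[38;2;255;200;50m[48;2;15;15;25m🬬[38;2;255;200;50m[48;2;255;200;50m [38;2;19;19;30m[48;2;255;200;50m🬸[38;2;15;15;25m[48;2;35;35;50m🬐[38;2;21;21;33m[48;2;255;200;50m🬆[38;2;255;200;50m[48;2;25;25;37m🬙[38;2;255;200;50m[48;2;27;27;40m🬀[38;2;15;15;25m[48;2;35;35;50m🬰[38;2;15;15;25m[48;2;35;35;50m🬐[38;2;15;15;25m[48;2;35;35;50m🬰[38;2;15;15;25m[48;2;35;35;50m🬰[0m
[38;2;15;15;25m[48;2;15;15;25m [38;2;15;15;25m[48;2;15;15;25m [38;2;255;200;50m[48;2;23;23;35m🬀[38;2;15;15;25m[48;2;15;15;25m [38;2;23;23;35m[48;2;255;200;50m🬺[38;2;255;200;50m[48;2;15;15;25m🬬[38;2;255;200;50m[48;2;15;15;25m🬆[38;2;35;35;50m[48;2;15;15;25m▌[38;2;15;15;25m[48;2;15;15;25m [38;2;15;15;25m[48;2;35;35;50m▌[38;2;15;15;25m[48;2;15;15;25m [38;2;15;15;25m[48;2;15;15;25m [0m
</frame>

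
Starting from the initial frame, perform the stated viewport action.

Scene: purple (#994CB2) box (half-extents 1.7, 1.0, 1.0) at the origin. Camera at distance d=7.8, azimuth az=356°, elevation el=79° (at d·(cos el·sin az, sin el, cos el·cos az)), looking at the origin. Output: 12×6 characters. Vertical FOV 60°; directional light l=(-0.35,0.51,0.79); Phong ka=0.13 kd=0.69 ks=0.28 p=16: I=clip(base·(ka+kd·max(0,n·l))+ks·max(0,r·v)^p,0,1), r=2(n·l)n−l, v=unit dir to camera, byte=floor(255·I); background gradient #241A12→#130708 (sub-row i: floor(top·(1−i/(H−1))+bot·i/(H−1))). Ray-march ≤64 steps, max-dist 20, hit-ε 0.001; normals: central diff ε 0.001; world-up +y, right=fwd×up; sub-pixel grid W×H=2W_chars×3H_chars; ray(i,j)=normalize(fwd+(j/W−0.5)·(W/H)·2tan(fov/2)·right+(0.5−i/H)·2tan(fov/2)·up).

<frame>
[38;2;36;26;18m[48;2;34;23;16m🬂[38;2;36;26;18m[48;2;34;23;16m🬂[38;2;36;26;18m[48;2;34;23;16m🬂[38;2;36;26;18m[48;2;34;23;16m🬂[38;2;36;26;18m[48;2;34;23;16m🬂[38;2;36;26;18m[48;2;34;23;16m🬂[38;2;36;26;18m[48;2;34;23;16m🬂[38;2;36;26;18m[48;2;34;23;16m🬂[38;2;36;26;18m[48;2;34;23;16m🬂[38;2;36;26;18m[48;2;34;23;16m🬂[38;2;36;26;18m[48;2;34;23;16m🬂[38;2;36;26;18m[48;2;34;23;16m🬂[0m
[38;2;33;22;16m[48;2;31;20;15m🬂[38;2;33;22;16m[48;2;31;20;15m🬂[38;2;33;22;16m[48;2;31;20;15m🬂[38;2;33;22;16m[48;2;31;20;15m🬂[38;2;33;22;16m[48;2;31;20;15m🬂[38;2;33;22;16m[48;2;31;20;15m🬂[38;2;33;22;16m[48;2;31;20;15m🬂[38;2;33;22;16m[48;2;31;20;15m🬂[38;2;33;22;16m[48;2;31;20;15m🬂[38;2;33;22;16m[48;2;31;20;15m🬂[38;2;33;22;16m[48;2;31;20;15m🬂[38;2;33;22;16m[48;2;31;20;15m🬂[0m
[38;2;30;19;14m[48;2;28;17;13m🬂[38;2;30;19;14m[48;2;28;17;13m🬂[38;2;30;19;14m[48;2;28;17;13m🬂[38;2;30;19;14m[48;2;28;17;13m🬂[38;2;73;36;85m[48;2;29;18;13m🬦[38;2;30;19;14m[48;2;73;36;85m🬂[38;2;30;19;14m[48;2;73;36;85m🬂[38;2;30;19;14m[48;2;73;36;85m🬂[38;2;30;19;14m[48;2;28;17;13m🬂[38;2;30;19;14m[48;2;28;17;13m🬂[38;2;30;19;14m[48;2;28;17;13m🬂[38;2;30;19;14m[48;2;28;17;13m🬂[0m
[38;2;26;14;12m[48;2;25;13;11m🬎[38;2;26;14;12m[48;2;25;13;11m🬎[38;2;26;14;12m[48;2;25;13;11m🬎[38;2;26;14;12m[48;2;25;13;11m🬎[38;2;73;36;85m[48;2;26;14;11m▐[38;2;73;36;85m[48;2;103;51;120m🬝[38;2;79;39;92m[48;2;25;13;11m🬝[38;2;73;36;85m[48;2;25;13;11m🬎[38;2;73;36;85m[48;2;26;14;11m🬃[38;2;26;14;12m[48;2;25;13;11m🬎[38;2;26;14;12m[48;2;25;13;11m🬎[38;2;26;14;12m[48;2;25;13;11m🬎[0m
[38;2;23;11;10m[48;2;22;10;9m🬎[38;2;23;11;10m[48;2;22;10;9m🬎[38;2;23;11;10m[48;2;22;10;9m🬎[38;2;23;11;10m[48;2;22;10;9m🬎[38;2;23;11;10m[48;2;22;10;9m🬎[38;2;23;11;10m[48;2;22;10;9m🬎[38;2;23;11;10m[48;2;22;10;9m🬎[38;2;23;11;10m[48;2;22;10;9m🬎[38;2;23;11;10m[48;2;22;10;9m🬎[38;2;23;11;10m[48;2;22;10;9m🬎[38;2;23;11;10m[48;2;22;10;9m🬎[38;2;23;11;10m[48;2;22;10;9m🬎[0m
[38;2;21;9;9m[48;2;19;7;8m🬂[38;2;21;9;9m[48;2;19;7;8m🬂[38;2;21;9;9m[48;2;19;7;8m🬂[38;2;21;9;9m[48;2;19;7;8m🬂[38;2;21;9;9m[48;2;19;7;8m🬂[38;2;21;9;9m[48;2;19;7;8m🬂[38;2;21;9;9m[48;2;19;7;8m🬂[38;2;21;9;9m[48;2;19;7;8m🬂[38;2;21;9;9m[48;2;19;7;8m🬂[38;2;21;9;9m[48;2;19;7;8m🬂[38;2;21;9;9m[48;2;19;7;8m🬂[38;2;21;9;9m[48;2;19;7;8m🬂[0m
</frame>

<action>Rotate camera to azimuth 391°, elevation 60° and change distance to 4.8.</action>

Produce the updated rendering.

<frame>
[38;2;36;26;18m[48;2;34;23;16m🬂[38;2;36;26;18m[48;2;34;23;16m🬂[38;2;36;26;18m[48;2;34;23;16m🬂[38;2;36;26;18m[48;2;34;23;16m🬂[38;2;36;26;18m[48;2;34;23;16m🬂[38;2;36;26;18m[48;2;34;23;16m🬂[38;2;36;26;18m[48;2;34;23;16m🬂[38;2;36;26;18m[48;2;34;23;16m🬂[38;2;36;26;18m[48;2;34;23;16m🬂[38;2;36;26;18m[48;2;34;23;16m🬂[38;2;36;26;18m[48;2;34;23;16m🬂[38;2;36;26;18m[48;2;34;23;16m🬂[0m
[38;2;33;22;16m[48;2;31;20;15m🬂[38;2;33;22;16m[48;2;31;20;15m🬂[38;2;33;22;16m[48;2;31;20;15m🬂[38;2;32;21;15m[48;2;73;36;85m🬝[38;2;33;22;16m[48;2;73;36;85m🬀[38;2;73;36;85m[48;2;33;22;16m🬺[38;2;73;36;85m[48;2;32;21;15m🬱[38;2;73;36;85m[48;2;32;21;15m🬏[38;2;33;22;16m[48;2;31;20;15m🬂[38;2;33;22;16m[48;2;31;20;15m🬂[38;2;33;22;16m[48;2;31;20;15m🬂[38;2;33;22;16m[48;2;31;20;15m🬂[0m
[38;2;30;19;14m[48;2;28;17;13m🬂[38;2;30;19;14m[48;2;28;17;13m🬂[38;2;29;18;13m[48;2;88;43;102m🬕[38;2;73;36;85m[48;2;103;51;120m🬬[38;2;73;36;85m[48;2;73;36;85m [38;2;73;36;85m[48;2;73;36;85m [38;2;73;36;85m[48;2;73;36;85m [38;2;73;36;85m[48;2;73;36;85m [38;2;73;36;85m[48;2;73;36;85m [38;2;30;19;14m[48;2;73;36;85m🬂[38;2;30;19;14m[48;2;28;17;13m🬂[38;2;30;19;14m[48;2;28;17;13m🬂[0m
[38;2;26;14;12m[48;2;25;13;11m🬎[38;2;26;14;12m[48;2;25;13;11m🬎[38;2;26;14;12m[48;2;25;13;11m🬎[38;2;103;51;120m[48;2;25;13;11m🬊[38;2;73;36;85m[48;2;103;51;120m🬂[38;2;73;36;85m[48;2;103;51;120m🬎[38;2;73;36;85m[48;2;73;36;85m [38;2;73;36;85m[48;2;73;36;85m [38;2;73;36;85m[48;2;73;36;85m [38;2;73;36;85m[48;2;23;12;15m▌[38;2;26;14;12m[48;2;25;13;11m🬎[38;2;26;14;12m[48;2;25;13;11m🬎[0m
[38;2;23;11;10m[48;2;22;10;9m🬎[38;2;23;11;10m[48;2;22;10;9m🬎[38;2;23;11;10m[48;2;22;10;9m🬎[38;2;23;11;10m[48;2;22;10;9m🬎[38;2;23;11;10m[48;2;22;10;9m🬎[38;2;103;51;120m[48;2;22;10;9m🬊[38;2;103;51;120m[48;2;22;10;9m🬬[38;2;73;36;85m[48;2;103;51;120m🬊[38;2;79;39;92m[48;2;22;10;9m🬝[38;2;23;11;10m[48;2;22;10;9m🬎[38;2;23;11;10m[48;2;22;10;9m🬎[38;2;23;11;10m[48;2;22;10;9m🬎[0m
[38;2;21;9;9m[48;2;19;7;8m🬂[38;2;21;9;9m[48;2;19;7;8m🬂[38;2;21;9;9m[48;2;19;7;8m🬂[38;2;21;9;9m[48;2;19;7;8m🬂[38;2;21;9;9m[48;2;19;7;8m🬂[38;2;21;9;9m[48;2;19;7;8m🬂[38;2;21;9;9m[48;2;19;7;8m🬂[38;2;103;51;120m[48;2;19;7;8m🬁[38;2;21;9;9m[48;2;19;7;8m🬂[38;2;21;9;9m[48;2;19;7;8m🬂[38;2;21;9;9m[48;2;19;7;8m🬂[38;2;21;9;9m[48;2;19;7;8m🬂[0m
</frame>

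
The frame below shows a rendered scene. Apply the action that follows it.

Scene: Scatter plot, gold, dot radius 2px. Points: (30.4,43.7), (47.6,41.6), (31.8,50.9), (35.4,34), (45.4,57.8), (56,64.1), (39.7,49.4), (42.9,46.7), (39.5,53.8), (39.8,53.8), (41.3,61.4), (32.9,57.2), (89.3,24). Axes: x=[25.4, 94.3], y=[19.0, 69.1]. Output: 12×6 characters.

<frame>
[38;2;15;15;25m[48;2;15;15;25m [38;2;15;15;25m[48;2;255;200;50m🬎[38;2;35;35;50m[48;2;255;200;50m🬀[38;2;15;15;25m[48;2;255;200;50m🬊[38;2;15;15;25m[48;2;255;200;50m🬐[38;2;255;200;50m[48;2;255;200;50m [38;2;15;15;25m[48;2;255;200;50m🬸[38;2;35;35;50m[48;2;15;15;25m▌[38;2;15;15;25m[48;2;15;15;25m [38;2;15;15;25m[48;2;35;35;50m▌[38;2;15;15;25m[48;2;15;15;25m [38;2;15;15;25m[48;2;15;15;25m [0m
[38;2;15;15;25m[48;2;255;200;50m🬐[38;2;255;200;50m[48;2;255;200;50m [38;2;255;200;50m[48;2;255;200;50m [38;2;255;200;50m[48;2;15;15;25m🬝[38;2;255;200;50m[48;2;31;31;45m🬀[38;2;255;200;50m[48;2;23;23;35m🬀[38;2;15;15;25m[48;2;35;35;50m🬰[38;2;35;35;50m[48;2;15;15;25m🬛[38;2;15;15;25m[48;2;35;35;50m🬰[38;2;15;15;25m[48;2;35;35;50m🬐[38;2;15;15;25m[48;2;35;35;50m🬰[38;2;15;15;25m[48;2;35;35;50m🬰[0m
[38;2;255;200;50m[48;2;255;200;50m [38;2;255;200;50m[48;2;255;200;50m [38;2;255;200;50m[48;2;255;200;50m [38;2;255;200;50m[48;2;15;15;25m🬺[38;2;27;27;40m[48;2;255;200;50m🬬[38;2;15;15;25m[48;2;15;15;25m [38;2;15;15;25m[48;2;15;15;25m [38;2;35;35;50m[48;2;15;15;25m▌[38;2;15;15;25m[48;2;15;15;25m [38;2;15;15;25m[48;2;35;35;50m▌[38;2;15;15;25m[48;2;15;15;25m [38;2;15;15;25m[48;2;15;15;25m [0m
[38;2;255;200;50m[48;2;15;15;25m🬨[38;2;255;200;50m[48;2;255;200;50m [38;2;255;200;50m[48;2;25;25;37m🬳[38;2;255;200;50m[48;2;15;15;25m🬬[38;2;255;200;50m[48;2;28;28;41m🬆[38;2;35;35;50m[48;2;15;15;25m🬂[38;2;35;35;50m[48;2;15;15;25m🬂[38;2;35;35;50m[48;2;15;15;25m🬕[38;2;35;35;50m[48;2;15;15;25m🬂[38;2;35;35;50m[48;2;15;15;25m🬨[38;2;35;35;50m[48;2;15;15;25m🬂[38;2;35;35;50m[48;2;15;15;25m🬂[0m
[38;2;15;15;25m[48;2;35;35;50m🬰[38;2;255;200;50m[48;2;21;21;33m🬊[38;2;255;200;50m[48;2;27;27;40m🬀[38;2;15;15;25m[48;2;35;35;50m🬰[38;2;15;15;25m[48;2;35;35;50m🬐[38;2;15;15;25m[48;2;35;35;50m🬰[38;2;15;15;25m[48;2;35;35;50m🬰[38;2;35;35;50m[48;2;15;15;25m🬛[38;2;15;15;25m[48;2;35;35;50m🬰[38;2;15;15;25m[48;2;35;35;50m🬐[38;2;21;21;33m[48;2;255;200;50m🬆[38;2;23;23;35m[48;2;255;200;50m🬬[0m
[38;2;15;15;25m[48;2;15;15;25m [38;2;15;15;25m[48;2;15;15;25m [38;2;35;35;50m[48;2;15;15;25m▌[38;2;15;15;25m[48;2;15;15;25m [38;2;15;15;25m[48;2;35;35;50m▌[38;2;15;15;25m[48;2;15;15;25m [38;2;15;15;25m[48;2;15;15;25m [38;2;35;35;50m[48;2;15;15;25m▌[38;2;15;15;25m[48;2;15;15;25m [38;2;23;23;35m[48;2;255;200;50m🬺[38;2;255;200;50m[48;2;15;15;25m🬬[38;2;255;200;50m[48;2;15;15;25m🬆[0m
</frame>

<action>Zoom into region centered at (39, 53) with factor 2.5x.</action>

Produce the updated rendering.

<frame>
[38;2;15;15;25m[48;2;15;15;25m [38;2;15;15;25m[48;2;15;15;25m [38;2;35;35;50m[48;2;15;15;25m▌[38;2;15;15;25m[48;2;255;200;50m🬬[38;2;15;15;25m[48;2;35;35;50m▌[38;2;15;15;25m[48;2;255;200;50m🬴[38;2;255;200;50m[48;2;255;200;50m [38;2;255;200;50m[48;2;15;15;25m🬛[38;2;15;15;25m[48;2;255;200;50m🬬[38;2;15;15;25m[48;2;35;35;50m▌[38;2;15;15;25m[48;2;15;15;25m [38;2;15;15;25m[48;2;15;15;25m [0m
[38;2;15;15;25m[48;2;35;35;50m🬰[38;2;15;15;25m[48;2;35;35;50m🬰[38;2;35;35;50m[48;2;255;200;50m🬐[38;2;255;200;50m[48;2;255;200;50m [38;2;27;27;40m[48;2;255;200;50m🬸[38;2;23;23;35m[48;2;255;200;50m🬝[38;2;25;25;37m[48;2;255;200;50m🬪[38;2;35;35;50m[48;2;255;200;50m🬐[38;2;255;200;50m[48;2;255;200;50m [38;2;27;27;40m[48;2;255;200;50m🬸[38;2;15;15;25m[48;2;35;35;50m🬰[38;2;15;15;25m[48;2;35;35;50m🬰[0m
[38;2;15;15;25m[48;2;15;15;25m [38;2;15;15;25m[48;2;15;15;25m [38;2;27;27;40m[48;2;255;200;50m🬝[38;2;255;200;50m[48;2;15;15;25m🬀[38;2;23;23;35m[48;2;255;200;50m🬴[38;2;255;200;50m[48;2;255;200;50m [38;2;255;200;50m[48;2;255;200;50m [38;2;23;23;35m[48;2;255;200;50m🬸[38;2;255;200;50m[48;2;15;15;25m🬀[38;2;15;15;25m[48;2;35;35;50m▌[38;2;15;15;25m[48;2;15;15;25m [38;2;15;15;25m[48;2;15;15;25m [0m
[38;2;35;35;50m[48;2;15;15;25m🬂[38;2;23;23;35m[48;2;255;200;50m🬴[38;2;255;200;50m[48;2;255;200;50m [38;2;255;200;50m[48;2;25;25;37m🬛[38;2;35;35;50m[48;2;15;15;25m🬨[38;2;255;200;50m[48;2;25;25;37m🬷[38;2;255;200;50m[48;2;35;35;50m🬺[38;2;27;27;40m[48;2;255;200;50m🬬[38;2;35;35;50m[48;2;15;15;25m🬂[38;2;35;35;50m[48;2;15;15;25m🬨[38;2;35;35;50m[48;2;15;15;25m🬂[38;2;35;35;50m[48;2;15;15;25m🬂[0m
[38;2;15;15;25m[48;2;35;35;50m🬰[38;2;15;15;25m[48;2;35;35;50m🬰[38;2;255;200;50m[48;2;30;30;43m🬑[38;2;15;15;25m[48;2;35;35;50m🬰[38;2;15;15;25m[48;2;35;35;50m🬐[38;2;23;23;35m[48;2;255;200;50m🬺[38;2;255;200;50m[48;2;15;15;25m🬬[38;2;255;200;50m[48;2;255;200;50m [38;2;19;19;30m[48;2;255;200;50m🬸[38;2;15;15;25m[48;2;35;35;50m🬐[38;2;15;15;25m[48;2;35;35;50m🬰[38;2;15;15;25m[48;2;35;35;50m🬰[0m
[38;2;15;15;25m[48;2;15;15;25m [38;2;15;15;25m[48;2;255;200;50m🬐[38;2;255;200;50m[48;2;255;200;50m [38;2;15;15;25m[48;2;255;200;50m🬸[38;2;15;15;25m[48;2;35;35;50m▌[38;2;15;15;25m[48;2;15;15;25m [38;2;15;15;25m[48;2;15;15;25m [38;2;255;200;50m[48;2;23;23;35m🬀[38;2;15;15;25m[48;2;15;15;25m [38;2;15;15;25m[48;2;35;35;50m▌[38;2;15;15;25m[48;2;15;15;25m [38;2;15;15;25m[48;2;15;15;25m [0m
</frame>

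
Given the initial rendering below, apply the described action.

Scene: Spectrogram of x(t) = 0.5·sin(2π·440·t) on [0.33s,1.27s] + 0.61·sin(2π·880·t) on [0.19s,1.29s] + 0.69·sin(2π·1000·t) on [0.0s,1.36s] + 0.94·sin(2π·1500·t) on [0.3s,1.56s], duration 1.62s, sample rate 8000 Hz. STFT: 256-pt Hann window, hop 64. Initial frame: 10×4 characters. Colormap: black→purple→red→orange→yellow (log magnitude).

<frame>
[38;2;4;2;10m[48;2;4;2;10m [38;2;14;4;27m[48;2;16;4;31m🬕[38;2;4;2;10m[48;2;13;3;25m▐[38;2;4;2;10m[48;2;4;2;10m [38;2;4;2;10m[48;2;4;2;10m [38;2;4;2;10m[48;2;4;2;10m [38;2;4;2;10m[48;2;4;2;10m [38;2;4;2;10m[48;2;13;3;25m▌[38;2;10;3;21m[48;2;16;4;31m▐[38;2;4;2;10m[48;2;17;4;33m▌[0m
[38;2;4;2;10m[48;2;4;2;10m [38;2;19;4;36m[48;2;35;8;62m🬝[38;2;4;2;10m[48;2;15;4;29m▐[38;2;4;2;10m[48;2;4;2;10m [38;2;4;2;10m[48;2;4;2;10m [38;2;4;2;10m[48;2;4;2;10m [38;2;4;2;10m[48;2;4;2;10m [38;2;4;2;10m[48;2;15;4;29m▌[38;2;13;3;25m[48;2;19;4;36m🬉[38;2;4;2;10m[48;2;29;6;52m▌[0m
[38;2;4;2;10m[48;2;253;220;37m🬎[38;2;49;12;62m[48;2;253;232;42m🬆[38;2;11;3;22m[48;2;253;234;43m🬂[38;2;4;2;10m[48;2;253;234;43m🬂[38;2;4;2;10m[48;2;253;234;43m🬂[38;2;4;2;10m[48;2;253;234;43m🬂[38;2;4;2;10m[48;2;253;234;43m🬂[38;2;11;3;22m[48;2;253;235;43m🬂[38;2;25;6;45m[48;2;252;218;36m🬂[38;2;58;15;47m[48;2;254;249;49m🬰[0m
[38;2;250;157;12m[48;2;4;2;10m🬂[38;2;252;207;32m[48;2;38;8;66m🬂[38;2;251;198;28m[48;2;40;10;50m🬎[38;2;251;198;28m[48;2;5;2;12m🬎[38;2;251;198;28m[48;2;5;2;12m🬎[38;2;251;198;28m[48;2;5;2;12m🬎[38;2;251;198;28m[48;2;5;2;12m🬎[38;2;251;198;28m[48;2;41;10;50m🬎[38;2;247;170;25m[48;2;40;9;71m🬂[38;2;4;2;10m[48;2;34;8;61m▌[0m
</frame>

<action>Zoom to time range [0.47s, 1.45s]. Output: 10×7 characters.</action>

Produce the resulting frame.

<frame>
[38;2;4;2;10m[48;2;4;2;10m [38;2;4;2;10m[48;2;4;2;10m [38;2;4;2;10m[48;2;4;2;10m [38;2;4;2;10m[48;2;4;2;10m [38;2;4;2;10m[48;2;4;2;10m [38;2;4;2;10m[48;2;4;2;10m [38;2;4;2;10m[48;2;4;2;10m [38;2;4;2;10m[48;2;4;2;10m [38;2;13;3;25m[48;2;15;4;29m▌[38;2;10;3;20m[48;2;4;2;10m▌[0m
[38;2;4;2;10m[48;2;4;2;10m [38;2;4;2;10m[48;2;4;2;10m [38;2;4;2;10m[48;2;4;2;10m [38;2;4;2;10m[48;2;4;2;10m [38;2;4;2;10m[48;2;4;2;10m [38;2;4;2;10m[48;2;4;2;10m [38;2;4;2;10m[48;2;4;2;10m [38;2;4;2;10m[48;2;4;2;10m [38;2;13;4;26m[48;2;16;4;30m▌[38;2;4;2;10m[48;2;10;3;21m▐[0m
[38;2;4;2;10m[48;2;4;2;10m [38;2;4;2;10m[48;2;4;2;10m [38;2;4;2;10m[48;2;4;2;10m [38;2;4;2;10m[48;2;4;2;10m [38;2;4;2;10m[48;2;4;2;10m [38;2;4;2;10m[48;2;4;2;10m [38;2;4;2;10m[48;2;4;2;10m [38;2;4;2;10m[48;2;4;2;10m [38;2;14;4;28m[48;2;18;4;33m▌[38;2;4;2;10m[48;2;13;3;25m▐[0m
[38;2;4;2;10m[48;2;4;2;10m [38;2;4;2;10m[48;2;4;2;10m [38;2;4;2;10m[48;2;4;2;10m [38;2;4;2;10m[48;2;4;2;10m [38;2;4;2;10m[48;2;4;2;10m [38;2;4;2;10m[48;2;4;2;10m [38;2;4;2;10m[48;2;4;2;10m [38;2;4;2;10m[48;2;4;2;10m [38;2;17;4;33m[48;2;23;5;42m🬕[38;2;4;2;10m[48;2;18;4;34m▐[0m
[38;2;252;217;36m[48;2;4;2;11m🬎[38;2;252;217;36m[48;2;4;2;10m🬎[38;2;252;217;36m[48;2;4;2;11m🬎[38;2;252;217;36m[48;2;4;2;10m🬎[38;2;252;217;36m[48;2;4;2;11m🬎[38;2;252;217;36m[48;2;4;2;11m🬎[38;2;252;217;36m[48;2;4;2;10m🬎[38;2;252;217;36m[48;2;4;2;11m🬎[38;2;252;217;36m[48;2;34;8;61m🬎[38;2;252;217;36m[48;2;46;12;48m🬎[0m
[38;2;252;213;35m[48;2;7;2;16m🬎[38;2;252;213;34m[48;2;7;2;16m🬎[38;2;252;213;34m[48;2;7;2;16m🬎[38;2;252;213;34m[48;2;7;2;16m🬎[38;2;252;213;34m[48;2;7;2;16m🬎[38;2;252;213;34m[48;2;7;2;16m🬎[38;2;252;213;34m[48;2;7;2;16m🬎[38;2;252;213;34m[48;2;7;2;16m🬎[38;2;252;207;32m[48;2;75;18;88m🬎[38;2;232;147;50m[48;2;17;4;29m🬄[0m
[38;2;251;190;25m[48;2;10;3;21m🬂[38;2;251;190;25m[48;2;10;3;21m🬂[38;2;251;190;25m[48;2;10;3;21m🬂[38;2;251;190;25m[48;2;10;3;21m🬂[38;2;251;190;25m[48;2;10;3;21m🬂[38;2;251;190;25m[48;2;10;3;21m🬂[38;2;251;190;25m[48;2;10;3;21m🬂[38;2;251;190;25m[48;2;10;3;21m🬂[38;2;218;119;52m[48;2;24;6;44m🬄[38;2;35;8;62m[48;2;4;2;10m▌[0m
</frame>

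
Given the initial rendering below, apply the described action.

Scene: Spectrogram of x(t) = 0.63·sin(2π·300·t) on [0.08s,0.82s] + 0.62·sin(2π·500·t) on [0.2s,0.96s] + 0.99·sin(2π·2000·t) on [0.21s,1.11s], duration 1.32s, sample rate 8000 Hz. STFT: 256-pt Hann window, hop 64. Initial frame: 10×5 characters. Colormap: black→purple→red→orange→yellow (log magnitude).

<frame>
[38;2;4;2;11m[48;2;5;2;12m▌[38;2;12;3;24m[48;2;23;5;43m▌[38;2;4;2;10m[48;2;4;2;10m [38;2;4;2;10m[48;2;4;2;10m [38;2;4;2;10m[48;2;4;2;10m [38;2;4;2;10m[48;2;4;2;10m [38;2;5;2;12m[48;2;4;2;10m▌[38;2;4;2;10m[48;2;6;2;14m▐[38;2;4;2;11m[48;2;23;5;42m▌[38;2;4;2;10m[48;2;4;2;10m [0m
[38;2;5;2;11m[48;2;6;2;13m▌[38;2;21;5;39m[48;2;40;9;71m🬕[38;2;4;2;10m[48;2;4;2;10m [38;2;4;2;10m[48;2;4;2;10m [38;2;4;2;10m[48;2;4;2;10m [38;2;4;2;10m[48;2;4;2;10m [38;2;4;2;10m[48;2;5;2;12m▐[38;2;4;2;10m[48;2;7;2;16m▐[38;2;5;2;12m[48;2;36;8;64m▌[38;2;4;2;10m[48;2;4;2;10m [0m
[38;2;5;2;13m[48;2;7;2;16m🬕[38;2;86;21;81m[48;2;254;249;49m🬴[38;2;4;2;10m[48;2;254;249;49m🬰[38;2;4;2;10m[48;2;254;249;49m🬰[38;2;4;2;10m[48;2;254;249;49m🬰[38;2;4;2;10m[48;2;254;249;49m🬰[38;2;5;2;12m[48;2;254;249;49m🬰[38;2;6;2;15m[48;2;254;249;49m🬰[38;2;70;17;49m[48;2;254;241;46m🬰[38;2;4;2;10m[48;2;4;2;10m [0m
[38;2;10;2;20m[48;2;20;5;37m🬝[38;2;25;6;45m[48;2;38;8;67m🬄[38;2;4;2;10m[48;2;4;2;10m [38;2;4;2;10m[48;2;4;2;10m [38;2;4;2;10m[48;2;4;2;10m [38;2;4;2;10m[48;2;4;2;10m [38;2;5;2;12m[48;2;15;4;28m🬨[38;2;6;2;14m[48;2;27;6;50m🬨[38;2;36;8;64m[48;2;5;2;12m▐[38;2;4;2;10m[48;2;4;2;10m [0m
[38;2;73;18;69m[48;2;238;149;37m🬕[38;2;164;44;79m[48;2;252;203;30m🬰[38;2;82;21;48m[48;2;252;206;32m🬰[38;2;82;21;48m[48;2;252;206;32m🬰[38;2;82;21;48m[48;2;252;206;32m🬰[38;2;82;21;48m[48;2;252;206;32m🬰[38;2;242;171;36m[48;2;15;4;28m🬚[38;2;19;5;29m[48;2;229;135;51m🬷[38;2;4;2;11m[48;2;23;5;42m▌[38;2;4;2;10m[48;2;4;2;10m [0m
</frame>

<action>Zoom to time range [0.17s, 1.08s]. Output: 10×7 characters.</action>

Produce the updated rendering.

<frame>
[38;2;4;2;10m[48;2;23;5;42m▐[38;2;4;2;10m[48;2;4;2;10m [38;2;4;2;10m[48;2;4;2;10m [38;2;4;2;10m[48;2;4;2;10m [38;2;4;2;10m[48;2;4;2;10m [38;2;4;2;10m[48;2;4;2;10m [38;2;4;2;10m[48;2;4;2;10m [38;2;5;2;12m[48;2;4;2;10m▌[38;2;4;2;10m[48;2;6;2;14m▌[38;2;4;2;11m[48;2;4;2;10m▌[0m
[38;2;4;2;10m[48;2;27;6;49m▐[38;2;4;2;10m[48;2;4;2;10m [38;2;4;2;10m[48;2;4;2;10m [38;2;4;2;10m[48;2;4;2;10m [38;2;4;2;10m[48;2;4;2;10m [38;2;4;2;10m[48;2;4;2;10m [38;2;4;2;10m[48;2;4;2;10m [38;2;4;2;10m[48;2;5;2;12m▐[38;2;4;2;10m[48;2;6;2;14m▌[38;2;4;2;10m[48;2;5;2;11m🬨[0m
[38;2;4;2;10m[48;2;47;11;75m▐[38;2;4;2;10m[48;2;4;2;10m [38;2;4;2;10m[48;2;4;2;10m [38;2;4;2;10m[48;2;4;2;10m [38;2;4;2;10m[48;2;4;2;10m [38;2;4;2;10m[48;2;4;2;10m [38;2;4;2;10m[48;2;4;2;10m [38;2;4;2;10m[48;2;6;2;13m▐[38;2;4;2;10m[48;2;7;2;16m▌[38;2;4;2;10m[48;2;5;2;11m▐[0m
[38;2;85;22;46m[48;2;254;245;47m🬰[38;2;4;2;11m[48;2;254;249;49m🬰[38;2;4;2;11m[48;2;254;249;49m🬰[38;2;4;2;11m[48;2;254;249;49m🬰[38;2;4;2;11m[48;2;254;249;49m🬰[38;2;4;2;11m[48;2;254;249;49m🬰[38;2;4;2;11m[48;2;254;249;49m🬰[38;2;5;2;13m[48;2;254;249;49m🬰[38;2;6;2;15m[48;2;254;249;49m🬰[38;2;4;2;12m[48;2;254;249;49m🬰[0m
[38;2;45;10;74m[48;2;4;2;10m▌[38;2;4;2;10m[48;2;4;2;10m [38;2;4;2;10m[48;2;4;2;10m [38;2;4;2;10m[48;2;4;2;10m [38;2;4;2;10m[48;2;4;2;10m [38;2;4;2;10m[48;2;4;2;10m [38;2;4;2;10m[48;2;4;2;10m [38;2;4;2;10m[48;2;10;3;20m▐[38;2;4;2;10m[48;2;14;4;28m▌[38;2;4;2;11m[48;2;8;2;17m🬨[0m
[38;2;16;4;31m[48;2;121;30;85m🬬[38;2;4;2;10m[48;2;5;2;12m🬎[38;2;4;2;10m[48;2;5;2;12m🬎[38;2;4;2;10m[48;2;5;2;12m🬎[38;2;4;2;10m[48;2;5;2;12m🬎[38;2;4;2;10m[48;2;5;2;12m🬎[38;2;4;2;10m[48;2;5;2;12m🬎[38;2;7;2;16m[48;2;27;6;48m🬨[38;2;14;4;28m[48;2;129;32;84m🬝[38;2;8;2;17m[48;2;40;9;70m🬬[0m
[38;2;252;202;30m[48;2;42;10;58m🬎[38;2;252;202;30m[48;2;15;4;29m🬎[38;2;252;202;30m[48;2;15;4;29m🬎[38;2;252;202;30m[48;2;15;4;29m🬎[38;2;252;202;30m[48;2;15;4;29m🬎[38;2;252;202;30m[48;2;15;4;29m🬎[38;2;252;202;30m[48;2;15;4;29m🬎[38;2;252;203;31m[48;2;53;13;37m🬆[38;2;252;206;32m[48;2;44;11;48m🬂[38;2;43;10;76m[48;2;9;3;18m🬄[0m
</frame>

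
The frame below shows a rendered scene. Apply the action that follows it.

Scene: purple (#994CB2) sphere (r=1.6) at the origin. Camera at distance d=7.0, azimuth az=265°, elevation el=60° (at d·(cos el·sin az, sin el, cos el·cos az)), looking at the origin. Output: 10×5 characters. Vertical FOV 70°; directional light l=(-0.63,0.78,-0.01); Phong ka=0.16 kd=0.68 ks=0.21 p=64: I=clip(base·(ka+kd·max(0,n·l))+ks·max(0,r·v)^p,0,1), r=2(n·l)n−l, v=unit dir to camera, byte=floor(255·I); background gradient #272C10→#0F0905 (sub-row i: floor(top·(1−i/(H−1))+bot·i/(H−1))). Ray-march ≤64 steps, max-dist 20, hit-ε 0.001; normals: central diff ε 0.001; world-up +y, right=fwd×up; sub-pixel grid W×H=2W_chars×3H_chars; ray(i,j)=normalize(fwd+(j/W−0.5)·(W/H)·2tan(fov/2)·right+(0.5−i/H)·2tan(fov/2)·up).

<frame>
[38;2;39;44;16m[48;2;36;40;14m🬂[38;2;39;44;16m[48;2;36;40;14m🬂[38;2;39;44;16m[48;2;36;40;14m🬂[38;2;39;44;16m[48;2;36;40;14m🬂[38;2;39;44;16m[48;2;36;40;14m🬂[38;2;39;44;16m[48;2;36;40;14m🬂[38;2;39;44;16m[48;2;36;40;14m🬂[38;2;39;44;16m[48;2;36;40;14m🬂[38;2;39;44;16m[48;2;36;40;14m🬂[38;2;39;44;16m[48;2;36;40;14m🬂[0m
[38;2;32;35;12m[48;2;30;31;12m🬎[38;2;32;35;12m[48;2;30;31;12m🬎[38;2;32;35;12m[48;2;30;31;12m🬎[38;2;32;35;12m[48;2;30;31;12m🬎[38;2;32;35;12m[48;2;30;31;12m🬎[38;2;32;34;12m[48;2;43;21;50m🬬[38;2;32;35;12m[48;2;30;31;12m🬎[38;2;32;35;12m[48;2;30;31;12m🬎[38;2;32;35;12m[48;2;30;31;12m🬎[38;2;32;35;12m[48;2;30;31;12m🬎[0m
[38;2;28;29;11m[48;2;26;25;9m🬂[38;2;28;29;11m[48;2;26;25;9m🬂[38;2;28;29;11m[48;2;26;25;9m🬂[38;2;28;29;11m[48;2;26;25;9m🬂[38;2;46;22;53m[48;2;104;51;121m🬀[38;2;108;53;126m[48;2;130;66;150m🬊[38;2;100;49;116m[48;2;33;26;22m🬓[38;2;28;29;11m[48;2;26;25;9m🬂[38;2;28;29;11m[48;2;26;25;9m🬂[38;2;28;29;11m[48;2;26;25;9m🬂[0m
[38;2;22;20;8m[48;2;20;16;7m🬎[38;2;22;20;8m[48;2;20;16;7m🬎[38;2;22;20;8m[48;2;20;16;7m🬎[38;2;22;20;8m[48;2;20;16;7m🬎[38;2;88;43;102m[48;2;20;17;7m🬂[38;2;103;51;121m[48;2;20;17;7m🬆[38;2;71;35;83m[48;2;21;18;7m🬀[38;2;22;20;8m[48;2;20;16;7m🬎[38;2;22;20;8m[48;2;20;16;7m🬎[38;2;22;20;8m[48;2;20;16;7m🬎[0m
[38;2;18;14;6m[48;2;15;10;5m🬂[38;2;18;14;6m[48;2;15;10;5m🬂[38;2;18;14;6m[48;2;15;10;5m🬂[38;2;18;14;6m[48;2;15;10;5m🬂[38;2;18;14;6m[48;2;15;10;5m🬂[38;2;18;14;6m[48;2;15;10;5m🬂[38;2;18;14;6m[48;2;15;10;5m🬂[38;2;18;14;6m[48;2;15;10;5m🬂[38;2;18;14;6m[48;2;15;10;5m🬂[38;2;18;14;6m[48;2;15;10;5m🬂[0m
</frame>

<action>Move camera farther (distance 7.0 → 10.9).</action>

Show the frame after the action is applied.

<frame>
[38;2;39;44;16m[48;2;36;40;14m🬂[38;2;39;44;16m[48;2;36;40;14m🬂[38;2;39;44;16m[48;2;36;40;14m🬂[38;2;39;44;16m[48;2;36;40;14m🬂[38;2;39;44;16m[48;2;36;40;14m🬂[38;2;39;44;16m[48;2;36;40;14m🬂[38;2;39;44;16m[48;2;36;40;14m🬂[38;2;39;44;16m[48;2;36;40;14m🬂[38;2;39;44;16m[48;2;36;40;14m🬂[38;2;39;44;16m[48;2;36;40;14m🬂[0m
[38;2;32;35;12m[48;2;30;31;12m🬎[38;2;32;35;12m[48;2;30;31;12m🬎[38;2;32;35;12m[48;2;30;31;12m🬎[38;2;32;35;12m[48;2;30;31;12m🬎[38;2;32;35;12m[48;2;30;31;12m🬎[38;2;32;35;12m[48;2;30;31;12m🬎[38;2;32;35;12m[48;2;30;31;12m🬎[38;2;32;35;12m[48;2;30;31;12m🬎[38;2;32;35;12m[48;2;30;31;12m🬎[38;2;32;35;12m[48;2;30;31;12m🬎[0m
[38;2;28;29;11m[48;2;26;25;9m🬂[38;2;28;29;11m[48;2;26;25;9m🬂[38;2;28;29;11m[48;2;26;25;9m🬂[38;2;28;29;11m[48;2;26;25;9m🬂[38;2;27;27;10m[48;2;101;50;118m🬕[38;2;42;28;38m[48;2;115;56;133m🬂[38;2;28;29;11m[48;2;26;25;9m🬂[38;2;28;29;11m[48;2;26;25;9m🬂[38;2;28;29;11m[48;2;26;25;9m🬂[38;2;28;29;11m[48;2;26;25;9m🬂[0m
[38;2;22;20;8m[48;2;20;16;7m🬎[38;2;22;20;8m[48;2;20;16;7m🬎[38;2;22;20;8m[48;2;20;16;7m🬎[38;2;22;20;8m[48;2;20;16;7m🬎[38;2;22;20;8m[48;2;20;16;7m🬎[38;2;85;42;99m[48;2;21;18;7m🬀[38;2;22;20;8m[48;2;20;16;7m🬎[38;2;22;20;8m[48;2;20;16;7m🬎[38;2;22;20;8m[48;2;20;16;7m🬎[38;2;22;20;8m[48;2;20;16;7m🬎[0m
[38;2;18;14;6m[48;2;15;10;5m🬂[38;2;18;14;6m[48;2;15;10;5m🬂[38;2;18;14;6m[48;2;15;10;5m🬂[38;2;18;14;6m[48;2;15;10;5m🬂[38;2;18;14;6m[48;2;15;10;5m🬂[38;2;18;14;6m[48;2;15;10;5m🬂[38;2;18;14;6m[48;2;15;10;5m🬂[38;2;18;14;6m[48;2;15;10;5m🬂[38;2;18;14;6m[48;2;15;10;5m🬂[38;2;18;14;6m[48;2;15;10;5m🬂[0m
</frame>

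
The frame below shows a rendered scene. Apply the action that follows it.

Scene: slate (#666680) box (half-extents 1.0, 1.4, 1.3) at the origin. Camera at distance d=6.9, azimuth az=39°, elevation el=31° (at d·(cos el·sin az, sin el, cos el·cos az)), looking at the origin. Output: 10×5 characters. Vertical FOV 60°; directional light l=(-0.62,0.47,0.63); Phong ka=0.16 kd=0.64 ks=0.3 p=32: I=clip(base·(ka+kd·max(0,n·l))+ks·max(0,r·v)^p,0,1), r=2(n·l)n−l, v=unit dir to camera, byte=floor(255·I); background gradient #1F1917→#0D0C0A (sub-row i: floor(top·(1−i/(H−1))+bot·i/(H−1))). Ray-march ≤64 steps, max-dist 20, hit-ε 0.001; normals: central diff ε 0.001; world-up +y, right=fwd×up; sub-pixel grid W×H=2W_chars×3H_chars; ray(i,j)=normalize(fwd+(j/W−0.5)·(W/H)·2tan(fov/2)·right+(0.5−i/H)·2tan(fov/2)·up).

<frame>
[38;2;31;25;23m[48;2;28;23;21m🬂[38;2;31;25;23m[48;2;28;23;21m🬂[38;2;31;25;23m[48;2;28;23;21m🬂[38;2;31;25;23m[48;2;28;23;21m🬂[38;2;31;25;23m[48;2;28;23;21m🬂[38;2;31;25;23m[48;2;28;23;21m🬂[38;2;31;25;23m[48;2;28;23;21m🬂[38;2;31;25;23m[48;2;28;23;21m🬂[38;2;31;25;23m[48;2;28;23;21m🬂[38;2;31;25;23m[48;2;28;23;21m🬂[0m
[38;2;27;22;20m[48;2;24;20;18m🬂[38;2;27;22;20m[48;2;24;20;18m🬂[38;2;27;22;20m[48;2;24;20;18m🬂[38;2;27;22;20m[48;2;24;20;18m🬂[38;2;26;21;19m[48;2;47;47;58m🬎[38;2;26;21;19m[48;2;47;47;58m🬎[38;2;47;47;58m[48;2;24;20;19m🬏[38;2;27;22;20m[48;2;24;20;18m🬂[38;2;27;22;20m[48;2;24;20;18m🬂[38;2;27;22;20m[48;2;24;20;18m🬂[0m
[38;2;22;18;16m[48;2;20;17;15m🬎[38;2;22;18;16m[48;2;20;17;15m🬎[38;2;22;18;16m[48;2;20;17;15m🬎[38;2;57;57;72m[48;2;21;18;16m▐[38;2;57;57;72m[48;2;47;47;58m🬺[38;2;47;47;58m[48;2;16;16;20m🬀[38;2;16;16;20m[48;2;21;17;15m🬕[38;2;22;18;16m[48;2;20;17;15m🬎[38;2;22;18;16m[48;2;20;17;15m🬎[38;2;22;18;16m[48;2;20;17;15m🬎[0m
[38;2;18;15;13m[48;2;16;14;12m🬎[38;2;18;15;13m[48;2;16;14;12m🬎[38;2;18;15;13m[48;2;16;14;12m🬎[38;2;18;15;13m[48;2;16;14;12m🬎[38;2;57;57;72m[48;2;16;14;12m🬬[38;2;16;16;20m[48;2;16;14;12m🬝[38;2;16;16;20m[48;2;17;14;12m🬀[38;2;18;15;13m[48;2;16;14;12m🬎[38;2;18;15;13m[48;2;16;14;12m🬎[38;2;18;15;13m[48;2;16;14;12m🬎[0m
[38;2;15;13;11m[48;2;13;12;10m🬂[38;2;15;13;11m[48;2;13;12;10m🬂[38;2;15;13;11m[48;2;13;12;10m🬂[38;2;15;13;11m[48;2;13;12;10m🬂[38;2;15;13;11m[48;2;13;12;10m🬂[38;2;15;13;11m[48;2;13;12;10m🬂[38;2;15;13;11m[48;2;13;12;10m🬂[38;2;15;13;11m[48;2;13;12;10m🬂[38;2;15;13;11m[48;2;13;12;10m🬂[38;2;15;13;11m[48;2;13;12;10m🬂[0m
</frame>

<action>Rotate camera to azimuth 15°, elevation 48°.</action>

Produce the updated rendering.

<frame>
[38;2;31;25;23m[48;2;28;23;21m🬂[38;2;31;25;23m[48;2;28;23;21m🬂[38;2;31;25;23m[48;2;28;23;21m🬂[38;2;31;25;23m[48;2;28;23;21m🬂[38;2;31;25;23m[48;2;28;23;21m🬂[38;2;31;25;23m[48;2;28;23;21m🬂[38;2;31;25;23m[48;2;28;23;21m🬂[38;2;31;25;23m[48;2;28;23;21m🬂[38;2;31;25;23m[48;2;28;23;21m🬂[38;2;31;25;23m[48;2;28;23;21m🬂[0m
[38;2;27;22;20m[48;2;24;20;18m🬂[38;2;27;22;20m[48;2;24;20;18m🬂[38;2;27;22;20m[48;2;24;20;18m🬂[38;2;27;22;20m[48;2;24;20;18m🬂[38;2;26;21;19m[48;2;47;47;58m🬆[38;2;27;22;20m[48;2;47;47;58m🬂[38;2;47;47;58m[48;2;25;21;19m🬏[38;2;27;22;20m[48;2;24;20;18m🬂[38;2;27;22;20m[48;2;24;20;18m🬂[38;2;27;22;20m[48;2;24;20;18m🬂[0m
[38;2;22;18;16m[48;2;20;17;15m🬎[38;2;22;18;16m[48;2;20;17;15m🬎[38;2;22;18;16m[48;2;20;17;15m🬎[38;2;47;47;58m[48;2;21;18;16m🬇[38;2;47;47;58m[48;2;57;57;72m🬎[38;2;47;47;58m[48;2;57;57;72m🬎[38;2;47;47;58m[48;2;21;17;15m🬀[38;2;22;18;16m[48;2;20;17;15m🬎[38;2;22;18;16m[48;2;20;17;15m🬎[38;2;22;18;16m[48;2;20;17;15m🬎[0m
[38;2;18;15;13m[48;2;16;14;12m🬎[38;2;18;15;13m[48;2;16;14;12m🬎[38;2;18;15;13m[48;2;16;14;12m🬎[38;2;18;15;13m[48;2;16;14;12m🬎[38;2;57;57;72m[48;2;16;14;12m🬎[38;2;57;57;72m[48;2;57;57;72m [38;2;18;15;13m[48;2;16;14;12m🬎[38;2;18;15;13m[48;2;16;14;12m🬎[38;2;18;15;13m[48;2;16;14;12m🬎[38;2;18;15;13m[48;2;16;14;12m🬎[0m
[38;2;15;13;11m[48;2;13;12;10m🬂[38;2;15;13;11m[48;2;13;12;10m🬂[38;2;15;13;11m[48;2;13;12;10m🬂[38;2;15;13;11m[48;2;13;12;10m🬂[38;2;15;13;11m[48;2;13;12;10m🬂[38;2;15;13;11m[48;2;13;12;10m🬂[38;2;15;13;11m[48;2;13;12;10m🬂[38;2;15;13;11m[48;2;13;12;10m🬂[38;2;15;13;11m[48;2;13;12;10m🬂[38;2;15;13;11m[48;2;13;12;10m🬂[0m
</frame>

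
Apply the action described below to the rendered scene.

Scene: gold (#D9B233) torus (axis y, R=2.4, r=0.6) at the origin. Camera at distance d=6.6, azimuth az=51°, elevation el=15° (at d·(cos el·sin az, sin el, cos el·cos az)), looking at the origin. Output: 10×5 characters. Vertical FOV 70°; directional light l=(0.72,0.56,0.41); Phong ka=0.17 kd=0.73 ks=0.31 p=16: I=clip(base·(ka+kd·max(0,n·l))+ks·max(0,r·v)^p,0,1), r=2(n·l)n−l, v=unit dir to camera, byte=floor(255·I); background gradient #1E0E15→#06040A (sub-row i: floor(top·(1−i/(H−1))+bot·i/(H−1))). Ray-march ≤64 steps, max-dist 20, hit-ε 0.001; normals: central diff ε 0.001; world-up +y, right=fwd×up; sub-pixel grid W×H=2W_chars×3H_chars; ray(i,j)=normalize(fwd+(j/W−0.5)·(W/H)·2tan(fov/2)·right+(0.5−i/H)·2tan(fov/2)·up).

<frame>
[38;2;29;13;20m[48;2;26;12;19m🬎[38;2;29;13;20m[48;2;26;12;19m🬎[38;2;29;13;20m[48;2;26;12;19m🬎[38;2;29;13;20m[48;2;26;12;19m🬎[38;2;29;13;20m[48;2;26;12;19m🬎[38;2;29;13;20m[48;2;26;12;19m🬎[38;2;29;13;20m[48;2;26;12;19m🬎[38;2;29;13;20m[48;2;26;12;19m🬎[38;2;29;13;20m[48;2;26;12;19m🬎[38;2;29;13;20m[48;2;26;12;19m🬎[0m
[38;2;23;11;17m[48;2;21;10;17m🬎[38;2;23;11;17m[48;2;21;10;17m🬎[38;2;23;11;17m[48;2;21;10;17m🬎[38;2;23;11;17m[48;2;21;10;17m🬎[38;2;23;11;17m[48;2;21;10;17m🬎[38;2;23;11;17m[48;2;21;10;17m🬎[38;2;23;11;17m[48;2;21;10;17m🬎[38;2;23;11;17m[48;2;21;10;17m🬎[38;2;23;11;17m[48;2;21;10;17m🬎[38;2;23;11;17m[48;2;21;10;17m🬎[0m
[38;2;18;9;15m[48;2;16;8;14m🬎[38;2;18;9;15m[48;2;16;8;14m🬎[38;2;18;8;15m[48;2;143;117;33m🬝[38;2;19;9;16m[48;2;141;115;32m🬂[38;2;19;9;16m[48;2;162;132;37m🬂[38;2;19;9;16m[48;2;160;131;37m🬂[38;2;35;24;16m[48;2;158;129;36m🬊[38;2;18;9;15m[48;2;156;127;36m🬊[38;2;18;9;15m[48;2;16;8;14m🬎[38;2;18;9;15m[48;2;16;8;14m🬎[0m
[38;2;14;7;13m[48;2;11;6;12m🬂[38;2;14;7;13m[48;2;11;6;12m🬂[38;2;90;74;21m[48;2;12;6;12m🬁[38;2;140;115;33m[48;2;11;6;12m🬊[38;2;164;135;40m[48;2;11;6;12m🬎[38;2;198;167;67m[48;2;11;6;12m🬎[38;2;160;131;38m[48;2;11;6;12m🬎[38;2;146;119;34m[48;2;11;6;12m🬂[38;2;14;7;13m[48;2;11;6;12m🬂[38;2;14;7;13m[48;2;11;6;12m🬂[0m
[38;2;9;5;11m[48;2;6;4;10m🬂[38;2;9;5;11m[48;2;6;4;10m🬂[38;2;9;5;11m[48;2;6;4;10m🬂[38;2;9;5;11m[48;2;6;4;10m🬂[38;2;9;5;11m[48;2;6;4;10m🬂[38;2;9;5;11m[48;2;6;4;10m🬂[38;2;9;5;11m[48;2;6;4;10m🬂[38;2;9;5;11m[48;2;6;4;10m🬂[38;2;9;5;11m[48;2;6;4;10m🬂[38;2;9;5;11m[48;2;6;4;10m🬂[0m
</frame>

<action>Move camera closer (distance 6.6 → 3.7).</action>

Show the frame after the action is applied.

<frame>
[38;2;29;13;20m[48;2;26;12;19m🬎[38;2;29;13;20m[48;2;26;12;19m🬎[38;2;29;13;20m[48;2;26;12;19m🬎[38;2;29;13;20m[48;2;26;12;19m🬎[38;2;29;13;20m[48;2;26;12;19m🬎[38;2;29;13;20m[48;2;26;12;19m🬎[38;2;29;13;20m[48;2;26;12;19m🬎[38;2;29;13;20m[48;2;26;12;19m🬎[38;2;29;13;20m[48;2;26;12;19m🬎[38;2;29;13;20m[48;2;26;12;19m🬎[0m
[38;2;23;11;17m[48;2;21;10;17m🬎[38;2;23;11;17m[48;2;21;10;17m🬎[38;2;23;11;17m[48;2;21;10;17m🬎[38;2;23;11;17m[48;2;21;10;17m🬎[38;2;23;11;17m[48;2;21;10;17m🬎[38;2;23;11;17m[48;2;21;10;17m🬎[38;2;23;11;17m[48;2;21;10;17m🬎[38;2;23;11;17m[48;2;21;10;17m🬎[38;2;23;11;17m[48;2;21;10;17m🬎[38;2;23;11;17m[48;2;21;10;17m🬎[0m
[38;2;19;9;16m[48;2;143;117;33m🬂[38;2;18;9;15m[48;2;129;106;30m🬇[38;2;80;65;18m[48;2;138;114;32m🬋[38;2;165;136;38m[48;2;128;105;30m🬂[38;2;201;167;55m[48;2;132;108;30m🬂[38;2;209;175;65m[48;2;127;104;29m🬂[38;2;148;121;34m[48;2;99;82;23m🬰[38;2;60;49;14m[48;2;131;108;30m🬋[38;2;27;19;11m[48;2;126;103;29m🬋[38;2;19;9;16m[48;2;131;107;30m🬁[0m
[38;2;171;140;40m[48;2;180;148;42m🬂[38;2;169;139;39m[48;2;182;149;42m🬂[38;2;168;138;39m[48;2;183;150;42m🬂[38;2;167;137;39m[48;2;183;150;43m🬂[38;2;167;137;39m[48;2;186;152;44m🬂[38;2;174;143;40m[48;2;196;162;52m🬎[38;2;175;144;40m[48;2;196;162;51m🬎[38;2;171;140;40m[48;2;188;154;45m🬂[38;2;174;142;40m[48;2;188;154;44m🬂[38;2;177;145;41m[48;2;189;155;44m🬂[0m
[38;2;183;150;42m[48;2;179;146;41m🬎[38;2;187;153;43m[48;2;184;151;43m🬎[38;2;189;155;44m[48;2;187;153;44m🬎[38;2;198;163;51m[48;2;191;157;45m🬉[38;2;229;195;82m[48;2;204;170;57m🬉[38;2;251;219;105m[48;2;209;174;61m🬎[38;2;243;208;94m[48;2;206;171;58m🬎[38;2;216;181;67m[48;2;199;164;51m🬄[38;2;197;162;48m[48;2;194;159;45m🬄[38;2;193;159;45m[48;2;191;156;44m🬎[0m
</frame>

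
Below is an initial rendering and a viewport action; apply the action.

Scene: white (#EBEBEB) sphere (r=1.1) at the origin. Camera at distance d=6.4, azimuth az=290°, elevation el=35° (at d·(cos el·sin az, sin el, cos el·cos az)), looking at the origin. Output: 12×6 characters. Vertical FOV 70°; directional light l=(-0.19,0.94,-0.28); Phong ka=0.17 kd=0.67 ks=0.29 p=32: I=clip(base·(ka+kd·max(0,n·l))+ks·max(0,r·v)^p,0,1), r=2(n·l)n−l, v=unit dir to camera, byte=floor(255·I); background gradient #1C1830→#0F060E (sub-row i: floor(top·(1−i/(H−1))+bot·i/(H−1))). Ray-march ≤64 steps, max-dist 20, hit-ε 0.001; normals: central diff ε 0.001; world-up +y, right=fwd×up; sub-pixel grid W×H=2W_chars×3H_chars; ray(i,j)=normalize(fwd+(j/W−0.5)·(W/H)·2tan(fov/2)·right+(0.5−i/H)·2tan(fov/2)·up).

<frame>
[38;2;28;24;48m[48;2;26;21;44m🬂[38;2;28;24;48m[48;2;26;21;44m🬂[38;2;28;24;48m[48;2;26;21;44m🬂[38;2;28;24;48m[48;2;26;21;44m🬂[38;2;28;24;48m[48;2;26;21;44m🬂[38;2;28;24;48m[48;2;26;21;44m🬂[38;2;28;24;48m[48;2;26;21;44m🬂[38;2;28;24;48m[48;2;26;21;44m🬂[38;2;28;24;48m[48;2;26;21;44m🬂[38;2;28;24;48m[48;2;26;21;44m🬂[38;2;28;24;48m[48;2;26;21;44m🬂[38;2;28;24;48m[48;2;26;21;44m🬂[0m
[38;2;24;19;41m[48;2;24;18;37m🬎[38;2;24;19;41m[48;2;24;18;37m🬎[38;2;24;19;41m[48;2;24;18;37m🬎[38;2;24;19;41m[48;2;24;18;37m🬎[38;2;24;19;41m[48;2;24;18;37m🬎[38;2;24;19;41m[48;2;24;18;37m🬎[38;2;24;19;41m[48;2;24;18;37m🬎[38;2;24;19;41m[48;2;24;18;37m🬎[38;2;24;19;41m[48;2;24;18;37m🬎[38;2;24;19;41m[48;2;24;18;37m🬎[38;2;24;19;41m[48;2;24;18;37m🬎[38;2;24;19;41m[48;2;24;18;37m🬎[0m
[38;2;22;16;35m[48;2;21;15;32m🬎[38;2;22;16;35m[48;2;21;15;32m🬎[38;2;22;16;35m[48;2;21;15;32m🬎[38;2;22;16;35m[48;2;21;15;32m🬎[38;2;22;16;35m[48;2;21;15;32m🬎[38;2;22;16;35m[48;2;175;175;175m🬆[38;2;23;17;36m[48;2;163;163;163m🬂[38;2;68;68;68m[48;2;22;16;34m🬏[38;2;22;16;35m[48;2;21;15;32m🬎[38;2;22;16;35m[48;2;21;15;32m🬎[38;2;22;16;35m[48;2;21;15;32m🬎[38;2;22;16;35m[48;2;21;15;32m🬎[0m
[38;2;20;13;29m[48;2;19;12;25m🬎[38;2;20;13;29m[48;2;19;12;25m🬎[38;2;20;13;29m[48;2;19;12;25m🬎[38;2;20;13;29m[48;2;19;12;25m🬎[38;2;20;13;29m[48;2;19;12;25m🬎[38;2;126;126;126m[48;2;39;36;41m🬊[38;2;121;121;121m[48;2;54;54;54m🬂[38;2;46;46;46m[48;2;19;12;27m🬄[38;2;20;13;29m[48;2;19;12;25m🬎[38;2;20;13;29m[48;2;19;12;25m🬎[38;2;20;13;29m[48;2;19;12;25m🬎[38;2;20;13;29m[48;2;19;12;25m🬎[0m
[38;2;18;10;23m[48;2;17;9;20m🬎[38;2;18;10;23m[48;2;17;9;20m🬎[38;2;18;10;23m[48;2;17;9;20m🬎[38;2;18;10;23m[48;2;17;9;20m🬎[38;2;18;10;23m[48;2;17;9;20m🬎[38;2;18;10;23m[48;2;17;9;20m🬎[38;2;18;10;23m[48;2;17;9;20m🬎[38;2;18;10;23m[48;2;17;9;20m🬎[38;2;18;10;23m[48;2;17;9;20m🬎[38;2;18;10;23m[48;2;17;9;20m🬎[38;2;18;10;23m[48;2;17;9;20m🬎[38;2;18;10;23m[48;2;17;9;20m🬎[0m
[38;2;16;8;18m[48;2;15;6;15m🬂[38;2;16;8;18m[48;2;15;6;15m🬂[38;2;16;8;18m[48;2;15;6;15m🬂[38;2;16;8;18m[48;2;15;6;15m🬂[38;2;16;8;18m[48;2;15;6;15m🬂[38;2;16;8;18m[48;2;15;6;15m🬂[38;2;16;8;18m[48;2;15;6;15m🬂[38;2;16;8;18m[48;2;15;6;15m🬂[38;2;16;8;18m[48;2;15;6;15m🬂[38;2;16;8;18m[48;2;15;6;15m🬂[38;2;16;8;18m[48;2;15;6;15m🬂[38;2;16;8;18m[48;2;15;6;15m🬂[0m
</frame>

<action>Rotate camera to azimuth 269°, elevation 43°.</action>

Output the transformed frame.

<frame>
[38;2;28;24;48m[48;2;26;21;44m🬂[38;2;28;24;48m[48;2;26;21;44m🬂[38;2;28;24;48m[48;2;26;21;44m🬂[38;2;28;24;48m[48;2;26;21;44m🬂[38;2;28;24;48m[48;2;26;21;44m🬂[38;2;28;24;48m[48;2;26;21;44m🬂[38;2;28;24;48m[48;2;26;21;44m🬂[38;2;28;24;48m[48;2;26;21;44m🬂[38;2;28;24;48m[48;2;26;21;44m🬂[38;2;28;24;48m[48;2;26;21;44m🬂[38;2;28;24;48m[48;2;26;21;44m🬂[38;2;28;24;48m[48;2;26;21;44m🬂[0m
[38;2;24;19;41m[48;2;24;18;37m🬎[38;2;24;19;41m[48;2;24;18;37m🬎[38;2;24;19;41m[48;2;24;18;37m🬎[38;2;24;19;41m[48;2;24;18;37m🬎[38;2;24;19;41m[48;2;24;18;37m🬎[38;2;24;19;41m[48;2;24;18;37m🬎[38;2;24;19;41m[48;2;24;18;37m🬎[38;2;24;19;41m[48;2;24;18;37m🬎[38;2;24;19;41m[48;2;24;18;37m🬎[38;2;24;19;41m[48;2;24;18;37m🬎[38;2;24;19;41m[48;2;24;18;37m🬎[38;2;24;19;41m[48;2;24;18;37m🬎[0m
[38;2;22;16;35m[48;2;21;15;32m🬎[38;2;22;16;35m[48;2;21;15;32m🬎[38;2;22;16;35m[48;2;21;15;32m🬎[38;2;22;16;35m[48;2;21;15;32m🬎[38;2;22;16;35m[48;2;21;15;32m🬎[38;2;22;16;35m[48;2;168;168;168m🬆[38;2;23;17;36m[48;2;166;166;166m🬂[38;2;71;71;71m[48;2;22;16;34m🬏[38;2;22;16;35m[48;2;21;15;32m🬎[38;2;22;16;35m[48;2;21;15;32m🬎[38;2;22;16;35m[48;2;21;15;32m🬎[38;2;22;16;35m[48;2;21;15;32m🬎[0m
[38;2;20;13;29m[48;2;19;12;25m🬎[38;2;20;13;29m[48;2;19;12;25m🬎[38;2;20;13;29m[48;2;19;12;25m🬎[38;2;20;13;29m[48;2;19;12;25m🬎[38;2;20;13;29m[48;2;19;12;25m🬎[38;2;147;147;147m[48;2;43;40;45m🬊[38;2;140;140;140m[48;2;57;57;57m🬆[38;2;75;75;75m[48;2;23;18;29m🬀[38;2;20;13;29m[48;2;19;12;25m🬎[38;2;20;13;29m[48;2;19;12;25m🬎[38;2;20;13;29m[48;2;19;12;25m🬎[38;2;20;13;29m[48;2;19;12;25m🬎[0m
[38;2;18;10;23m[48;2;17;9;20m🬎[38;2;18;10;23m[48;2;17;9;20m🬎[38;2;18;10;23m[48;2;17;9;20m🬎[38;2;18;10;23m[48;2;17;9;20m🬎[38;2;18;10;23m[48;2;17;9;20m🬎[38;2;18;10;23m[48;2;17;9;20m🬎[38;2;18;10;23m[48;2;17;9;20m🬎[38;2;18;10;23m[48;2;17;9;20m🬎[38;2;18;10;23m[48;2;17;9;20m🬎[38;2;18;10;23m[48;2;17;9;20m🬎[38;2;18;10;23m[48;2;17;9;20m🬎[38;2;18;10;23m[48;2;17;9;20m🬎[0m
[38;2;16;8;18m[48;2;15;6;15m🬂[38;2;16;8;18m[48;2;15;6;15m🬂[38;2;16;8;18m[48;2;15;6;15m🬂[38;2;16;8;18m[48;2;15;6;15m🬂[38;2;16;8;18m[48;2;15;6;15m🬂[38;2;16;8;18m[48;2;15;6;15m🬂[38;2;16;8;18m[48;2;15;6;15m🬂[38;2;16;8;18m[48;2;15;6;15m🬂[38;2;16;8;18m[48;2;15;6;15m🬂[38;2;16;8;18m[48;2;15;6;15m🬂[38;2;16;8;18m[48;2;15;6;15m🬂[38;2;16;8;18m[48;2;15;6;15m🬂[0m
</frame>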